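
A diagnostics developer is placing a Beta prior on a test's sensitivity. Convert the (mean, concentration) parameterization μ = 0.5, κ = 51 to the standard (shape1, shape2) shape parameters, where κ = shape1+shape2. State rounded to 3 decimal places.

shape1 = 25.500, shape2 = 25.500

Split κ in proportion μ : (1−μ): shape1 = 0.5·51 = 25.500, shape2 = 51 − 25.500 = 25.500.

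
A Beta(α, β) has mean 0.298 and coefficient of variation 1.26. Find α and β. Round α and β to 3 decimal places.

σ = CV·μ = 1.26×0.298 = 0.37548, so σ² = 0.140985.
s+1 = μ(1−μ)/σ² = 0.209196/0.140985 = 1.4838, so s = α+β = 0.4838.
α = μs = 0.144, β = (1−μ)s = 0.340.

α = 0.144, β = 0.340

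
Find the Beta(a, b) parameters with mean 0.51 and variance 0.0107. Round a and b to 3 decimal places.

By moment matching, a+b = μ(1−μ)/σ² − 1 = (0.51·0.49)/0.0107 − 1 = 23.3551 − 1 = 22.3551.
Since a/(a+b) = μ, a = 0.51·22.3551 = 11.401 and b = 0.49·22.3551 = 10.954.

a = 11.401, b = 10.954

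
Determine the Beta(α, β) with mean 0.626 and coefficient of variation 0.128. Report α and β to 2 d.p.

α = 22.20, β = 13.26

Var = (CV·μ)² = (0.128×0.626)² = 0.006420.
α+β = μ(1−μ)/Var − 1 = 0.234124/0.006420 − 1 = 35.4651.
Thus α = 0.626·35.4651 = 22.20 and β = 0.374·35.4651 = 13.26.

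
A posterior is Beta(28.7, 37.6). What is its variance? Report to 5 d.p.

Var = αβ/[(α+β)²(α+β+1)] = (28.7×37.6)/(66.3²×67.3) = 1079.12/295829.937 = 0.00365.

0.00365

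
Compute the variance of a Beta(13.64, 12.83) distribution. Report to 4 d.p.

μ = 13.64/26.47 = 0.515300; Var = μ(1−μ)/(α+β+1) = 0.2497659/27.47 = 0.0091.

0.0091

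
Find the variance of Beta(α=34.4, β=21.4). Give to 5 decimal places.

0.00416

μ = 34.4/55.8 = 0.616487; Var = μ(1−μ)/(α+β+1) = 0.2364307/56.8 = 0.00416.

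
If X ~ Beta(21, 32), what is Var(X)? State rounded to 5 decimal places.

μ = 21/53 = 0.396226; Var = μ(1−μ)/(α+β+1) = 0.2392310/54 = 0.00443.

0.00443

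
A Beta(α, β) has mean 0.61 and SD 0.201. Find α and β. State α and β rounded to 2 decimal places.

Variance = 0.201² = 0.040401. The moment-matching identity α+β = μ(1−μ)/Var − 1 gives
α+β = 0.2379/0.040401 − 1 = 4.8885, so α = μ·4.8885 = 2.98 and β = (1−μ)·4.8885 = 1.91.

α = 2.98, β = 1.91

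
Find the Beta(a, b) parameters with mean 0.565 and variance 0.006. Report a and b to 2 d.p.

By moment matching, a+b = μ(1−μ)/σ² − 1 = (0.565·0.435)/0.006 − 1 = 40.9625 − 1 = 39.9625.
Since a/(a+b) = μ, a = 0.565·39.9625 = 22.58 and b = 0.435·39.9625 = 17.38.

a = 22.58, b = 17.38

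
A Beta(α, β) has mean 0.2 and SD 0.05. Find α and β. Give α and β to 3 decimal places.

First σ² = 0.0025. Setting α = μn, β = (1−μ)n with n = α+β,
μ(1−μ)/(n+1) = 0.0025 ⇒ n+1 = 0.16/0.0025 = 64.0000 ⇒ n = 63.0000.
Hence α = 0.2×63.0000 = 12.600, β = 0.8×63.0000 = 50.400.

α = 12.600, β = 50.400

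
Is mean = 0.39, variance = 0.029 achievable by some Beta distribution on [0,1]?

The Beta variance bound is σ² < μ(1−μ).
Here μ(1−μ) = 0.39×0.61 = 0.2379, and 0.029 < 0.2379.

Yes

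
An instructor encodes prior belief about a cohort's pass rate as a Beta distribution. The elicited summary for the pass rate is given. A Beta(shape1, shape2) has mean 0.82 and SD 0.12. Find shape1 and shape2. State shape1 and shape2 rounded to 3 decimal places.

shape1 = 7.585, shape2 = 1.665

First σ² = 0.0144. Setting shape1 = μn, shape2 = (1−μ)n with n = shape1+shape2,
μ(1−μ)/(n+1) = 0.0144 ⇒ n+1 = 0.1476/0.0144 = 10.2500 ⇒ n = 9.2500.
Hence shape1 = 0.82×9.2500 = 7.585, shape2 = 0.18×9.2500 = 1.665.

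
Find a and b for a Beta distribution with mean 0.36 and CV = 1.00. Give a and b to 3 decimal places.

a = 0.280, b = 0.498

Var = (CV·μ)² = (1.00×0.36)² = 0.129600.
a+b = μ(1−μ)/Var − 1 = 0.2304/0.129600 − 1 = 0.7778.
Thus a = 0.36·0.7778 = 0.280 and b = 0.64·0.7778 = 0.498.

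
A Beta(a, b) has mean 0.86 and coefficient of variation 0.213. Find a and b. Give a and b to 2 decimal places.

σ = CV·μ = 0.213×0.86 = 0.18318, so σ² = 0.033555.
s+1 = μ(1−μ)/σ² = 0.1204/0.033555 = 3.5881, so s = a+b = 2.5881.
a = μs = 2.23, b = (1−μ)s = 0.36.

a = 2.23, b = 0.36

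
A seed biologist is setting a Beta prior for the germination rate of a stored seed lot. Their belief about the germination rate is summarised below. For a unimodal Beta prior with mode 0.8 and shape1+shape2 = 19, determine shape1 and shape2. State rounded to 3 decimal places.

shape1 = 14.600, shape2 = 4.400

For shape1,shape2>1 the mode is (shape1−1)/(shape1+shape2−2), so shape1 = mode·(κ−2)+1 = 0.8×17+1 = 14.600.
And shape2 = (1−mode)·(κ−2)+1 = 0.2×17+1 = 4.400.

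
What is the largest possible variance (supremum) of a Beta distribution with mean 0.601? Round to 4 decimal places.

0.2398

For fixed mean μ the Beta variance is μ(1−μ)/(α+β+1), increasing as α+β decreases.
Its least upper bound (not attained) is μ(1−μ) = 0.601·0.399 = 0.2398.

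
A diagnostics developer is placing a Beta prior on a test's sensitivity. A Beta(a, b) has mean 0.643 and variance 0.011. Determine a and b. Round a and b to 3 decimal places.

a = 12.775, b = 7.093

By moment matching, a+b = μ(1−μ)/σ² − 1 = (0.643·0.357)/0.011 − 1 = 20.8683 − 1 = 19.8683.
Since a/(a+b) = μ, a = 0.643·19.8683 = 12.775 and b = 0.357·19.8683 = 7.093.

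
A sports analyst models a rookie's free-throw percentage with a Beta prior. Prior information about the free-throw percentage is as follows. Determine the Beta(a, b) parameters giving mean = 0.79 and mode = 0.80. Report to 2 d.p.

a = 47.40, b = 12.60

Let s = a+b. Mean gives a = μs = 0.79s; mode gives (a−1)/(s−2) = 0.80.
Substituting: 0.79s − 1 = 0.80(s−2) = 0.80s − 1.60, so -0.01s = -0.60 and s = 60.0000.
Then a = 0.79×60.0000 = 47.40 and b = s−a = 12.60.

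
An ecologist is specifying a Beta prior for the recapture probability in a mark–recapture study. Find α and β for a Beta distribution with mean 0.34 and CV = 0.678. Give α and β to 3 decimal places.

σ = CV·μ = 0.678×0.34 = 0.23052, so σ² = 0.053139.
s+1 = μ(1−μ)/σ² = 0.2244/0.053139 = 4.2228, so s = α+β = 3.2228.
α = μs = 1.096, β = (1−μ)s = 2.127.

α = 1.096, β = 2.127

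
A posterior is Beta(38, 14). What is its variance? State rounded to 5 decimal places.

α+β = 52 and αβ = 532, so Var = αβ/[(α+β)²(α+β+1)] = 532/143312 = 0.00371.

0.00371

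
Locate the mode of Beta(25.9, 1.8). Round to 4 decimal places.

0.9689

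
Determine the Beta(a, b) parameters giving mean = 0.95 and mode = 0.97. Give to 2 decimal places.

a = 44.65, b = 2.35

With s = a+b: μ = a/s and mode = (a−1)/(s−2). Eliminating a = μs,
μs − 1 = m(s−2) ⇒ s(μ−m) = 1−2m ⇒ s = -0.94/-0.02 = 47.0000.
So a = μs = 44.65, b = (1−μ)s = 2.35.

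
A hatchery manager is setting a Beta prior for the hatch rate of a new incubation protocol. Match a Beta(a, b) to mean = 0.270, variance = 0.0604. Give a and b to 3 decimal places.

Let s = a+b. The Beta variance is μ(1−μ)/(s+1).
So s+1 = μ(1−μ)/σ² = (0.270×0.730)/0.0604 = 0.197100/0.0604 = 3.2632, giving s = 2.2632.
Then a = μs = 0.270×2.2632 = 0.611 and b = (1−μ)s = 0.730×2.2632 = 1.652.

a = 0.611, b = 1.652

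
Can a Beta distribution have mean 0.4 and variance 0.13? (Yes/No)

The Beta variance bound is σ² < μ(1−μ).
Here μ(1−μ) = 0.4×0.6 = 0.24, and 0.13 < 0.24.

Yes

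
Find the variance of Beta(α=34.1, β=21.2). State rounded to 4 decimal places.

0.0042

μ = 34.1/55.3 = 0.616637; Var = μ(1−μ)/(α+β+1) = 0.2363959/56.3 = 0.0042.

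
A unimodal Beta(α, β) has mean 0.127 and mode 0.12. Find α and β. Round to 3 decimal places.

With s = α+β: μ = α/s and mode = (α−1)/(s−2). Eliminating α = μs,
μs − 1 = m(s−2) ⇒ s(μ−m) = 1−2m ⇒ s = 0.76/0.007 = 108.5714.
So α = μs = 13.789, β = (1−μ)s = 94.783.

α = 13.789, β = 94.783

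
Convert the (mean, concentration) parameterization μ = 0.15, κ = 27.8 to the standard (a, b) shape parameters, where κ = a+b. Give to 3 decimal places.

a = μκ = 0.15×27.8 = 4.170 and b = (1−μ)κ = 0.85×27.8 = 23.630.

a = 4.170, b = 23.630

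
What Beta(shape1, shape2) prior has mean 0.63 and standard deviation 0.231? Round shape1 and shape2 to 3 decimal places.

shape1 = 2.122, shape2 = 1.246

First σ² = 0.053361. Setting shape1 = μn, shape2 = (1−μ)n with n = shape1+shape2,
μ(1−μ)/(n+1) = 0.053361 ⇒ n+1 = 0.2331/0.053361 = 4.3684 ⇒ n = 3.3684.
Hence shape1 = 0.63×3.3684 = 2.122, shape2 = 0.37×3.3684 = 1.246.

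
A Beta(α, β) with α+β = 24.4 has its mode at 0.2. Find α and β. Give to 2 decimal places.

α = 5.48, β = 18.92

Since the density peak of Beta(α,β) is at (α−1)/(α+β−2),
α = 1 + 0.2(24.4−2) = 5.48 and β = 24.4 − 5.48 = 18.92.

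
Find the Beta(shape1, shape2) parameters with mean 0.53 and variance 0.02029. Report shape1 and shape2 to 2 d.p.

shape1 = 5.98, shape2 = 5.30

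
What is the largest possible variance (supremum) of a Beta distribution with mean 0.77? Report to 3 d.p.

0.177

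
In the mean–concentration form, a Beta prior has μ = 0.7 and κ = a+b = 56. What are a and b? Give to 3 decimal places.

a = 39.200, b = 16.800

Split κ in proportion μ : (1−μ): a = 0.7·56 = 39.200, b = 56 − 39.200 = 16.800.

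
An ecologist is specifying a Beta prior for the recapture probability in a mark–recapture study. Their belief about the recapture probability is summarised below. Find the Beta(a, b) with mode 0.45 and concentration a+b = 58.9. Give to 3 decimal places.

a = 26.605, b = 32.295

Mode = (a−1)/(κ−2) with κ = a+b, so a−1 = 0.45·56.9 = 25.605.
a = 26.605; b = κ − a = 32.295.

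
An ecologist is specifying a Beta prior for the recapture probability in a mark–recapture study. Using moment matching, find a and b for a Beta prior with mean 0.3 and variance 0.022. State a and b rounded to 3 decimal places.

Let s = a+b. The Beta variance is μ(1−μ)/(s+1).
So s+1 = μ(1−μ)/σ² = (0.3×0.7)/0.022 = 0.21/0.022 = 9.5455, giving s = 8.5455.
Then a = μs = 0.3×8.5455 = 2.564 and b = (1−μ)s = 0.7×8.5455 = 5.982.

a = 2.564, b = 5.982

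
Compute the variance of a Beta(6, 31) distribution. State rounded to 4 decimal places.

0.0036

μ = 6/37 = 0.162162; Var = μ(1−μ)/(α+β+1) = 0.1358656/38 = 0.0036.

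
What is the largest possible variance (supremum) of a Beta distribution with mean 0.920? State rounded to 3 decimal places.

Var = μ(1−μ)/(α+β+1), which approaches μ(1−μ) as α+β → 0.
So the supremum is μ(1−μ) = 0.920×0.080 = 0.074.

0.074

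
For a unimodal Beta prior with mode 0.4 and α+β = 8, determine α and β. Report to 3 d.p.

α = 3.400, β = 4.600

Mode = (α−1)/(κ−2) with κ = α+β, so α−1 = 0.4·6 = 2.400.
α = 3.400; β = κ − α = 4.600.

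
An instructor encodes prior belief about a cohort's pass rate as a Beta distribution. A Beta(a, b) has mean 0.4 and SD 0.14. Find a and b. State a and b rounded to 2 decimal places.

a = 4.50, b = 6.75

σ² = 0.14² = 0.0196.
With s = a+b, Var = μ(1−μ)/(s+1), so s+1 = (0.4×0.6)/0.0196 = 12.2449 and s = 11.2449.
a = μs = 4.50, b = (1−μ)s = 6.75.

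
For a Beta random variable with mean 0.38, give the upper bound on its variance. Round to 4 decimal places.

0.2356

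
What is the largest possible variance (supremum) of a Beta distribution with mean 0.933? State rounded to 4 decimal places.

Var = μ(1−μ)/(α+β+1), which approaches μ(1−μ) as α+β → 0.
So the supremum is μ(1−μ) = 0.933×0.067 = 0.0625.

0.0625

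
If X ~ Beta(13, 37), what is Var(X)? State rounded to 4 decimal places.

0.0038

μ = 13/50 = 0.260000; Var = μ(1−μ)/(α+β+1) = 0.1924000/51 = 0.0038.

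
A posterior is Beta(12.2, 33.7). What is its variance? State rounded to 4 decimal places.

0.0042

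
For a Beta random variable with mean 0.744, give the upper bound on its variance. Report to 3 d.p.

Var = μ(1−μ)/(α+β+1), which approaches μ(1−μ) as α+β → 0.
So the supremum is μ(1−μ) = 0.744×0.256 = 0.190.

0.190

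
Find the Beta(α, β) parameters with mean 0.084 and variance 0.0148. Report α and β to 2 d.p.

By moment matching, α+β = μ(1−μ)/σ² − 1 = (0.084·0.916)/0.0148 − 1 = 5.1989 − 1 = 4.1989.
Since α/(α+β) = μ, α = 0.084·4.1989 = 0.35 and β = 0.916·4.1989 = 3.85.

α = 0.35, β = 3.85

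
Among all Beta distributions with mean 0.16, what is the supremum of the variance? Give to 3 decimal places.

Var = μ(1−μ)/(α+β+1), which approaches μ(1−μ) as α+β → 0.
So the supremum is μ(1−μ) = 0.16×0.84 = 0.134.

0.134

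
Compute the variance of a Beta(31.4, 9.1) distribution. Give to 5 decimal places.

0.00420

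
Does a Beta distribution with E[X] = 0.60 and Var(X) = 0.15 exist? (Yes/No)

Yes

The Beta variance bound is σ² < μ(1−μ).
Here μ(1−μ) = 0.60×0.40 = 0.2400, and 0.15 < 0.2400.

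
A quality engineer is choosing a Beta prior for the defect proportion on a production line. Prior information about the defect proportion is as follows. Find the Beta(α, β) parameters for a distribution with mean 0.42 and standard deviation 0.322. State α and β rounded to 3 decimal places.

α = 0.567, β = 0.783

First σ² = 0.103684. Setting α = μn, β = (1−μ)n with n = α+β,
μ(1−μ)/(n+1) = 0.103684 ⇒ n+1 = 0.2436/0.103684 = 2.3494 ⇒ n = 1.3494.
Hence α = 0.42×1.3494 = 0.567, β = 0.58×1.3494 = 0.783.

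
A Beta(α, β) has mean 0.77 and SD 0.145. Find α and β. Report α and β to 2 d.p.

First σ² = 0.021025. Setting α = μn, β = (1−μ)n with n = α+β,
μ(1−μ)/(n+1) = 0.021025 ⇒ n+1 = 0.1771/0.021025 = 8.4233 ⇒ n = 7.4233.
Hence α = 0.77×7.4233 = 5.72, β = 0.23×7.4233 = 1.71.

α = 5.72, β = 1.71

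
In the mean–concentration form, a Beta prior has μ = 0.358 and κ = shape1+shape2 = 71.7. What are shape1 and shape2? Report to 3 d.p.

shape1 = μκ = 0.358×71.7 = 25.669 and shape2 = (1−μ)κ = 0.642×71.7 = 46.031.

shape1 = 25.669, shape2 = 46.031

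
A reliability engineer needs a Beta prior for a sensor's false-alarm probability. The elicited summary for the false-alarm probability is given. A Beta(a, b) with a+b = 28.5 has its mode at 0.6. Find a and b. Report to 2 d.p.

a = 16.90, b = 11.60

For a,b>1 the mode is (a−1)/(a+b−2), so a = mode·(κ−2)+1 = 0.6×26.5+1 = 16.90.
And b = (1−mode)·(κ−2)+1 = 0.4×26.5+1 = 11.60.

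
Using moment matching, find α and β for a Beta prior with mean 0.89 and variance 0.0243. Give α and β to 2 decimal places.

Write ν = α+β; then α = μν and Var = μ(1−μ)/(ν+1).
ν = μ(1−μ)/Var − 1 = 0.0979/0.0243 − 1 = 3.0288.
α = 0.89·3.0288 = 2.70, β = 0.11·3.0288 = 0.33.

α = 2.70, β = 0.33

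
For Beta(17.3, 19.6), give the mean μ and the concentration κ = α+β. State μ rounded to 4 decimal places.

μ = 0.4688, κ = 36.9

κ = α+β = 17.3+19.6 = 36.9; μ = α/κ = 17.3/36.9 = 0.4688.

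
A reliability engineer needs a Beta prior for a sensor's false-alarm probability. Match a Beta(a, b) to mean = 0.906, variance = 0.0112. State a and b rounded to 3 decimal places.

Write ν = a+b; then a = μν and Var = μ(1−μ)/(ν+1).
ν = μ(1−μ)/Var − 1 = 0.085164/0.0112 − 1 = 6.6039.
a = 0.906·6.6039 = 5.983, b = 0.094·6.6039 = 0.621.

a = 5.983, b = 0.621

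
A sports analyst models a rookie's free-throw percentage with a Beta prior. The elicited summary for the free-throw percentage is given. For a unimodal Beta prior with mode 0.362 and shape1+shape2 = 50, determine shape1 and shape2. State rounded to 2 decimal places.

shape1 = 18.38, shape2 = 31.62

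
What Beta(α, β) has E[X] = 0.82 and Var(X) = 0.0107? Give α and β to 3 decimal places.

Write ν = α+β; then α = μν and Var = μ(1−μ)/(ν+1).
ν = μ(1−μ)/Var − 1 = 0.1476/0.0107 − 1 = 12.7944.
α = 0.82·12.7944 = 10.491, β = 0.18·12.7944 = 2.303.

α = 10.491, β = 2.303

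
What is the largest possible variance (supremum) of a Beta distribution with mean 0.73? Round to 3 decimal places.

Var = μ(1−μ)/(α+β+1), which approaches μ(1−μ) as α+β → 0.
So the supremum is μ(1−μ) = 0.73×0.27 = 0.197.

0.197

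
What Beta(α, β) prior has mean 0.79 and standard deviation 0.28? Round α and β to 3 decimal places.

α = 0.882, β = 0.234

First σ² = 0.0784. Setting α = μn, β = (1−μ)n with n = α+β,
μ(1−μ)/(n+1) = 0.0784 ⇒ n+1 = 0.1659/0.0784 = 2.1161 ⇒ n = 1.1161.
Hence α = 0.79×1.1161 = 0.882, β = 0.21×1.1161 = 0.234.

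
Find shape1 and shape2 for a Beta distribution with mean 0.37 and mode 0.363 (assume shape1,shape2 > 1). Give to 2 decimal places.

Let s = shape1+shape2. Mean gives shape1 = μs = 0.37s; mode gives (shape1−1)/(s−2) = 0.363.
Substituting: 0.37s − 1 = 0.363(s−2) = 0.363s − 0.726, so 0.007s = 0.274 and s = 39.1429.
Then shape1 = 0.37×39.1429 = 14.48 and shape2 = s−shape1 = 24.66.

shape1 = 14.48, shape2 = 24.66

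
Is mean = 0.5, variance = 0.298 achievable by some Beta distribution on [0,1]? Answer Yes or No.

For any Beta, Var(X) < E[X]·(1−E[X]).
Here μ(1−μ) = 0.5×0.5 = 0.25, and 0.298 ≥ 0.25.

No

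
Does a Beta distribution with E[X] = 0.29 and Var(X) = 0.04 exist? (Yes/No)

A Beta with mean μ has variance μ(1−μ)/(α+β+1) < μ(1−μ).
Here μ(1−μ) = 0.29×0.71 = 0.2059, and 0.04 < 0.2059.

Yes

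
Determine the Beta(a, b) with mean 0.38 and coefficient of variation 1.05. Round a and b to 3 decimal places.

Var = (CV·μ)² = (1.05×0.38)² = 0.159201.
a+b = μ(1−μ)/Var − 1 = 0.2356/0.159201 − 1 = 0.4799.
Thus a = 0.38·0.4799 = 0.182 and b = 0.62·0.4799 = 0.298.

a = 0.182, b = 0.298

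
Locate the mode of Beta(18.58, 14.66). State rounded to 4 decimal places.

0.5627

With α,β > 1, mode = (α−1)/(α+β−2) = 17.58/31.24 = 0.5627.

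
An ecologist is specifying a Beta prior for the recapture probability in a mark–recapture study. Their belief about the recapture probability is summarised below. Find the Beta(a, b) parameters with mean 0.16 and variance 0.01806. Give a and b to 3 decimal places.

By moment matching, a+b = μ(1−μ)/σ² − 1 = (0.16·0.84)/0.01806 − 1 = 7.4419 − 1 = 6.4419.
Since a/(a+b) = μ, a = 0.16·6.4419 = 1.031 and b = 0.84·6.4419 = 5.411.

a = 1.031, b = 5.411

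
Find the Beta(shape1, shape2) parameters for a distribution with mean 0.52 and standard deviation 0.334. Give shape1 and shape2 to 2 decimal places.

σ² = 0.334² = 0.111556.
With s = shape1+shape2, Var = μ(1−μ)/(s+1), so s+1 = (0.52×0.48)/0.111556 = 2.2374 and s = 1.2374.
shape1 = μs = 0.64, shape2 = (1−μ)s = 0.59.

shape1 = 0.64, shape2 = 0.59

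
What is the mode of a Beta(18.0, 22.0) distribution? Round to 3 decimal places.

0.447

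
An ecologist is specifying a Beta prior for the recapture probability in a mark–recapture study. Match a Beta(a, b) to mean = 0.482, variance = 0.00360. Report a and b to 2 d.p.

a = 32.95, b = 35.41

By moment matching, a+b = μ(1−μ)/σ² − 1 = (0.482·0.518)/0.00360 − 1 = 69.3544 − 1 = 68.3544.
Since a/(a+b) = μ, a = 0.482·68.3544 = 32.95 and b = 0.518·68.3544 = 35.41.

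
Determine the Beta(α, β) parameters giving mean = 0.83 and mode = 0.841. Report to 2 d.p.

α = 51.46, β = 10.54

Let s = α+β. Mean gives α = μs = 0.83s; mode gives (α−1)/(s−2) = 0.841.
Substituting: 0.83s − 1 = 0.841(s−2) = 0.841s − 1.682, so -0.011s = -0.682 and s = 62.0000.
Then α = 0.83×62.0000 = 51.46 and β = s−α = 10.54.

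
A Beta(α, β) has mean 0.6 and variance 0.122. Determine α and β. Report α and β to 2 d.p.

Let s = α+β. The Beta variance is μ(1−μ)/(s+1).
So s+1 = μ(1−μ)/σ² = (0.6×0.4)/0.122 = 0.24/0.122 = 1.9672, giving s = 0.9672.
Then α = μs = 0.6×0.9672 = 0.58 and β = (1−μ)s = 0.4×0.9672 = 0.39.

α = 0.58, β = 0.39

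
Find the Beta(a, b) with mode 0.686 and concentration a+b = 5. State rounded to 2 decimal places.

a = 3.06, b = 1.94

Since the density peak of Beta(a,b) is at (a−1)/(a+b−2),
a = 1 + 0.686(5−2) = 3.06 and b = 5 − 3.06 = 1.94.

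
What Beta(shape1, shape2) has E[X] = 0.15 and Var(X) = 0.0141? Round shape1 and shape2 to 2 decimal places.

shape1 = 1.21, shape2 = 6.84

Write ν = shape1+shape2; then shape1 = μν and Var = μ(1−μ)/(ν+1).
ν = μ(1−μ)/Var − 1 = 0.1275/0.0141 − 1 = 8.0426.
shape1 = 0.15·8.0426 = 1.21, shape2 = 0.85·8.0426 = 6.84.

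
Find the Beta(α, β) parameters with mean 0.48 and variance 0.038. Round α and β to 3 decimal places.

α = 2.673, β = 2.896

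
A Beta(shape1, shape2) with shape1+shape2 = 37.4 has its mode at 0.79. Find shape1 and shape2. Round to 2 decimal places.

shape1 = 28.97, shape2 = 8.43

Mode = (shape1−1)/(κ−2) with κ = shape1+shape2, so shape1−1 = 0.79·35.4 = 27.97.
shape1 = 28.97; shape2 = κ − shape1 = 8.43.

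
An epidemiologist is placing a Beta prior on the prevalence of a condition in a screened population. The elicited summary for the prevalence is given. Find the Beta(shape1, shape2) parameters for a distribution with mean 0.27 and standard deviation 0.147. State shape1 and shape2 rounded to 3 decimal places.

First σ² = 0.021609. Setting shape1 = μn, shape2 = (1−μ)n with n = shape1+shape2,
μ(1−μ)/(n+1) = 0.021609 ⇒ n+1 = 0.1971/0.021609 = 9.1212 ⇒ n = 8.1212.
Hence shape1 = 0.27×8.1212 = 2.193, shape2 = 0.73×8.1212 = 5.928.

shape1 = 2.193, shape2 = 5.928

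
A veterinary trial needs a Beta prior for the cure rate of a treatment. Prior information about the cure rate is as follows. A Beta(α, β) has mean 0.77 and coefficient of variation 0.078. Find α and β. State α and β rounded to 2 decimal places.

Var = (CV·μ)² = (0.078×0.77)² = 0.003607.
α+β = μ(1−μ)/Var − 1 = 0.1771/0.003607 − 1 = 48.0962.
Thus α = 0.77·48.0962 = 37.03 and β = 0.23·48.0962 = 11.06.

α = 37.03, β = 11.06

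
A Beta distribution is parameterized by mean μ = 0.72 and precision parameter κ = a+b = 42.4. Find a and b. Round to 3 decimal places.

a = 30.528, b = 11.872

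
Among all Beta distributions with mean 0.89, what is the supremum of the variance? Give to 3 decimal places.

0.098

For fixed mean μ the Beta variance is μ(1−μ)/(α+β+1), increasing as α+β decreases.
Its least upper bound (not attained) is μ(1−μ) = 0.89·0.11 = 0.098.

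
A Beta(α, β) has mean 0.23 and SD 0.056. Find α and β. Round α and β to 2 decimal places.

First σ² = 0.003136. Setting α = μn, β = (1−μ)n with n = α+β,
μ(1−μ)/(n+1) = 0.003136 ⇒ n+1 = 0.1771/0.003136 = 56.4732 ⇒ n = 55.4732.
Hence α = 0.23×55.4732 = 12.76, β = 0.77×55.4732 = 42.71.

α = 12.76, β = 42.71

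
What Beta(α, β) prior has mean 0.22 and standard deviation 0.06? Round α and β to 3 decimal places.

α = 10.267, β = 36.400

First σ² = 0.0036. Setting α = μn, β = (1−μ)n with n = α+β,
μ(1−μ)/(n+1) = 0.0036 ⇒ n+1 = 0.1716/0.0036 = 47.6667 ⇒ n = 46.6667.
Hence α = 0.22×46.6667 = 10.267, β = 0.78×46.6667 = 36.400.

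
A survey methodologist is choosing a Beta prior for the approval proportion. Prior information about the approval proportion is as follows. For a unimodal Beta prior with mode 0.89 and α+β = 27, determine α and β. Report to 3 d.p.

α = 23.250, β = 3.750

Since the density peak of Beta(α,β) is at (α−1)/(α+β−2),
α = 1 + 0.89(27−2) = 23.250 and β = 27 − 23.250 = 3.750.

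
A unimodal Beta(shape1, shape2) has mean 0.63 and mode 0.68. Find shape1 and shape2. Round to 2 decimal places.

shape1 = 4.54, shape2 = 2.66

Let s = shape1+shape2. Mean gives shape1 = μs = 0.63s; mode gives (shape1−1)/(s−2) = 0.68.
Substituting: 0.63s − 1 = 0.68(s−2) = 0.68s − 1.36, so -0.05s = -0.36 and s = 7.2000.
Then shape1 = 0.63×7.2000 = 4.54 and shape2 = s−shape1 = 2.66.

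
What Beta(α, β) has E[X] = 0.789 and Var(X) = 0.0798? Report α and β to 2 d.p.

α = 0.86, β = 0.23

Write ν = α+β; then α = μν and Var = μ(1−μ)/(ν+1).
ν = μ(1−μ)/Var − 1 = 0.166479/0.0798 − 1 = 1.0862.
α = 0.789·1.0862 = 0.86, β = 0.211·1.0862 = 0.23.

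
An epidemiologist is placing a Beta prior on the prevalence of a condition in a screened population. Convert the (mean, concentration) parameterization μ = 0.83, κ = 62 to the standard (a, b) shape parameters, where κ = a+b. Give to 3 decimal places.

a = 51.460, b = 10.540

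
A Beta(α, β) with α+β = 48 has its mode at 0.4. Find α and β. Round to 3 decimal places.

α = 19.400, β = 28.600

Mode = (α−1)/(κ−2) with κ = α+β, so α−1 = 0.4·46 = 18.400.
α = 19.400; β = κ − α = 28.600.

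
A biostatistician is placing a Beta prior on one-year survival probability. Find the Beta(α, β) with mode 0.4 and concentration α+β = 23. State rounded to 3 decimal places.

α = 9.400, β = 13.600

Mode = (α−1)/(κ−2) with κ = α+β, so α−1 = 0.4·21 = 8.400.
α = 9.400; β = κ − α = 13.600.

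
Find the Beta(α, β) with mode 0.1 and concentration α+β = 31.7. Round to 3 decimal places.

α = 3.970, β = 27.730

Mode = (α−1)/(κ−2) with κ = α+β, so α−1 = 0.1·29.7 = 2.970.
α = 3.970; β = κ − α = 27.730.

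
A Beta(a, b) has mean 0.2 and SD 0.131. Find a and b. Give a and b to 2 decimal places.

a = 1.66, b = 6.66

First σ² = 0.017161. Setting a = μn, b = (1−μ)n with n = a+b,
μ(1−μ)/(n+1) = 0.017161 ⇒ n+1 = 0.16/0.017161 = 9.3235 ⇒ n = 8.3235.
Hence a = 0.2×8.3235 = 1.66, b = 0.8×8.3235 = 6.66.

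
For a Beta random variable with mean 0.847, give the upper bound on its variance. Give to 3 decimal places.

0.130

For fixed mean μ the Beta variance is μ(1−μ)/(α+β+1), increasing as α+β decreases.
Its least upper bound (not attained) is μ(1−μ) = 0.847·0.153 = 0.130.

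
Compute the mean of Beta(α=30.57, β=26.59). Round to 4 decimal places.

The Beta mean is α/(α+β) = 30.57/(30.57+26.59) = 0.5348.

0.5348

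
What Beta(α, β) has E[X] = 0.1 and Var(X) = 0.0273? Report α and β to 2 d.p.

α = 0.23, β = 2.07

Write ν = α+β; then α = μν and Var = μ(1−μ)/(ν+1).
ν = μ(1−μ)/Var − 1 = 0.09/0.0273 − 1 = 2.2967.
α = 0.1·2.2967 = 0.23, β = 0.9·2.2967 = 2.07.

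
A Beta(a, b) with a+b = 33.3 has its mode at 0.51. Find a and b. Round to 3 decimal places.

a = 16.963, b = 16.337

Mode = (a−1)/(κ−2) with κ = a+b, so a−1 = 0.51·31.3 = 15.963.
a = 16.963; b = κ − a = 16.337.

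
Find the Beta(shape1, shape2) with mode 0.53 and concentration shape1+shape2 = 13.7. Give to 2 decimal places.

Since the density peak of Beta(shape1,shape2) is at (shape1−1)/(shape1+shape2−2),
shape1 = 1 + 0.53(13.7−2) = 7.20 and shape2 = 13.7 − 7.20 = 6.50.

shape1 = 7.20, shape2 = 6.50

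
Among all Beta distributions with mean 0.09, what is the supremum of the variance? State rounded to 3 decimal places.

Var = μ(1−μ)/(α+β+1), which approaches μ(1−μ) as α+β → 0.
So the supremum is μ(1−μ) = 0.09×0.91 = 0.082.

0.082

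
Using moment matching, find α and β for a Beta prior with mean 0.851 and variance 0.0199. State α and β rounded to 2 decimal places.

α = 4.57, β = 0.80

Let s = α+β. The Beta variance is μ(1−μ)/(s+1).
So s+1 = μ(1−μ)/σ² = (0.851×0.149)/0.0199 = 0.126799/0.0199 = 6.3718, giving s = 5.3718.
Then α = μs = 0.851×5.3718 = 4.57 and β = (1−μ)s = 0.149×5.3718 = 0.80.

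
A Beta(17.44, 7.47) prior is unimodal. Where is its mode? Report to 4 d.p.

0.7176

The density x^(α−1)(1−x)^(β−1) is maximised at (α−1)/(α+β−2) = 16.44/22.91 = 0.7176.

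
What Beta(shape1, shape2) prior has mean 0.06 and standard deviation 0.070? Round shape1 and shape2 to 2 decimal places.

Variance = 0.070² = 0.004900. The moment-matching identity shape1+shape2 = μ(1−μ)/Var − 1 gives
shape1+shape2 = 0.0564/0.004900 − 1 = 10.5102, so shape1 = μ·10.5102 = 0.63 and shape2 = (1−μ)·10.5102 = 9.88.

shape1 = 0.63, shape2 = 9.88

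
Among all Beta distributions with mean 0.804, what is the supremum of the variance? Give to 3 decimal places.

Var = μ(1−μ)/(α+β+1), which approaches μ(1−μ) as α+β → 0.
So the supremum is μ(1−μ) = 0.804×0.196 = 0.158.

0.158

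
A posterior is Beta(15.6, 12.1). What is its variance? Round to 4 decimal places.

0.0086

Var = αβ/[(α+β)²(α+β+1)] = (15.6×12.1)/(27.7²×28.7) = 188.76/22021.223 = 0.0086.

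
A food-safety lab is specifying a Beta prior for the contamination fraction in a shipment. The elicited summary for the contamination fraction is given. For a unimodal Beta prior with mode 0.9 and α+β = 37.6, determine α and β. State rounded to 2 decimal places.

α = 33.04, β = 4.56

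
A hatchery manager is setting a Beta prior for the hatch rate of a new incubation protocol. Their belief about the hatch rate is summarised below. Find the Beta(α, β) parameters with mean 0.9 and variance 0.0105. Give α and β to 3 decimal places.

Let s = α+β. The Beta variance is μ(1−μ)/(s+1).
So s+1 = μ(1−μ)/σ² = (0.9×0.1)/0.0105 = 0.09/0.0105 = 8.5714, giving s = 7.5714.
Then α = μs = 0.9×7.5714 = 6.814 and β = (1−μ)s = 0.1×7.5714 = 0.757.

α = 6.814, β = 0.757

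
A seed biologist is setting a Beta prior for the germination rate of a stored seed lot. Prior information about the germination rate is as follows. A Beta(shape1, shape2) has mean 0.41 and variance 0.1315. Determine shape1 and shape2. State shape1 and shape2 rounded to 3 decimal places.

Write ν = shape1+shape2; then shape1 = μν and Var = μ(1−μ)/(ν+1).
ν = μ(1−μ)/Var − 1 = 0.2419/0.1315 − 1 = 0.8395.
shape1 = 0.41·0.8395 = 0.344, shape2 = 0.59·0.8395 = 0.495.

shape1 = 0.344, shape2 = 0.495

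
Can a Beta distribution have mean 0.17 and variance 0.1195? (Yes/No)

Yes

A Beta with mean μ has variance μ(1−μ)/(α+β+1) < μ(1−μ).
Here μ(1−μ) = 0.17×0.83 = 0.1411, and 0.1195 < 0.1411.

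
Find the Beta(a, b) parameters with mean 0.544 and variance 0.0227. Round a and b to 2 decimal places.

Write ν = a+b; then a = μν and Var = μ(1−μ)/(ν+1).
ν = μ(1−μ)/Var − 1 = 0.248064/0.0227 − 1 = 9.9279.
a = 0.544·9.9279 = 5.40, b = 0.456·9.9279 = 4.53.

a = 5.40, b = 4.53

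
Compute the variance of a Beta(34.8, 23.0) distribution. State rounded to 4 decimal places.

Var = αβ/[(α+β)²(α+β+1)] = (34.8×23.0)/(57.8²×58.8) = 800.40/196441.392 = 0.0041.

0.0041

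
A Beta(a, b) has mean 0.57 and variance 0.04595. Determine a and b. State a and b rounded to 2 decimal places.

a = 2.47, b = 1.86

Write ν = a+b; then a = μν and Var = μ(1−μ)/(ν+1).
ν = μ(1−μ)/Var − 1 = 0.2451/0.04595 − 1 = 4.3341.
a = 0.57·4.3341 = 2.47, b = 0.43·4.3341 = 1.86.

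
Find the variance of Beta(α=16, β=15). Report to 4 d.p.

0.0078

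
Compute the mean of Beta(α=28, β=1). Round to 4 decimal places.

E[X] = α/(α+β) = 28/29 = 0.9655.

0.9655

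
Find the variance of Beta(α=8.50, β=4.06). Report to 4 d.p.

0.0161

μ = 8.50/12.56 = 0.676752; Var = μ(1−μ)/(α+β+1) = 0.2187589/13.56 = 0.0161.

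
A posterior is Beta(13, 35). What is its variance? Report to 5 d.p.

0.00403

μ = 13/48 = 0.270833; Var = μ(1−μ)/(α+β+1) = 0.1974826/49 = 0.00403.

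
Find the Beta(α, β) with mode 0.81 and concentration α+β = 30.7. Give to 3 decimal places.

α = 24.247, β = 6.453

For α,β>1 the mode is (α−1)/(α+β−2), so α = mode·(κ−2)+1 = 0.81×28.7+1 = 24.247.
And β = (1−mode)·(κ−2)+1 = 0.19×28.7+1 = 6.453.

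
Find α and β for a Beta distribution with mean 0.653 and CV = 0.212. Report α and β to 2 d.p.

α = 7.07, β = 3.76

σ = CV·μ = 0.212×0.653 = 0.13844, so σ² = 0.019165.
s+1 = μ(1−μ)/σ² = 0.226591/0.019165 = 11.8235, so s = α+β = 10.8235.
α = μs = 7.07, β = (1−μ)s = 3.76.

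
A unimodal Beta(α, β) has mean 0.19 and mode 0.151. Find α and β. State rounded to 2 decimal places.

Let s = α+β. Mean gives α = μs = 0.19s; mode gives (α−1)/(s−2) = 0.151.
Substituting: 0.19s − 1 = 0.151(s−2) = 0.151s − 0.302, so 0.039s = 0.698 and s = 17.8974.
Then α = 0.19×17.8974 = 3.40 and β = s−α = 14.50.

α = 3.40, β = 14.50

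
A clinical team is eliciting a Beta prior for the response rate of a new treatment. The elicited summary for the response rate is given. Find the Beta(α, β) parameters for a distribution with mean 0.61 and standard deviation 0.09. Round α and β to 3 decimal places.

σ² = 0.09² = 0.0081.
With s = α+β, Var = μ(1−μ)/(s+1), so s+1 = (0.61×0.39)/0.0081 = 29.3704 and s = 28.3704.
α = μs = 17.306, β = (1−μ)s = 11.064.

α = 17.306, β = 11.064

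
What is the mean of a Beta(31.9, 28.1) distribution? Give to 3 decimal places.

0.532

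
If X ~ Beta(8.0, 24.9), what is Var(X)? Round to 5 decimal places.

0.00543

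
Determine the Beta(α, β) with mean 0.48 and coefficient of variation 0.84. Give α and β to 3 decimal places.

α = 0.257, β = 0.278

σ = CV·μ = 0.84×0.48 = 0.40320, so σ² = 0.162570.
s+1 = μ(1−μ)/σ² = 0.2496/0.162570 = 1.5353, so s = α+β = 0.5353.
α = μs = 0.257, β = (1−μ)s = 0.278.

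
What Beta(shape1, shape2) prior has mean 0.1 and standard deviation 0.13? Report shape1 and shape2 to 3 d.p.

shape1 = 0.433, shape2 = 3.893

Variance = 0.13² = 0.0169. The moment-matching identity shape1+shape2 = μ(1−μ)/Var − 1 gives
shape1+shape2 = 0.09/0.0169 − 1 = 4.3254, so shape1 = μ·4.3254 = 0.433 and shape2 = (1−μ)·4.3254 = 3.893.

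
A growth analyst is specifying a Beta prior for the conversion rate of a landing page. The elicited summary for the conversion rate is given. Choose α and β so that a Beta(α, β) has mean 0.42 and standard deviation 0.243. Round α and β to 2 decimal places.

α = 1.31, β = 1.81

σ² = 0.243² = 0.059049.
With s = α+β, Var = μ(1−μ)/(s+1), so s+1 = (0.42×0.58)/0.059049 = 4.1254 and s = 3.1254.
α = μs = 1.31, β = (1−μ)s = 1.81.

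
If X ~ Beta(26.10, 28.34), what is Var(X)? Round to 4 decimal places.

α+β = 54.44 and αβ = 739.6740, so Var = αβ/[(α+β)²(α+β+1)] = 739.6740/164308.281984 = 0.0045.

0.0045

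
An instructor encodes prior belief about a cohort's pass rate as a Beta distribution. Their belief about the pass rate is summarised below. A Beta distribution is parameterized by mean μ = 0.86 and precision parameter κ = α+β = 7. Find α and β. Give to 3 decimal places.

α = 6.020, β = 0.980

Split κ in proportion μ : (1−μ): α = 0.86·7 = 6.020, β = 7 − 6.020 = 0.980.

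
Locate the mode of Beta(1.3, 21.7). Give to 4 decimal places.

The density x^(α−1)(1−x)^(β−1) is maximised at (α−1)/(α+β−2) = 0.3/21.0 = 0.0143.

0.0143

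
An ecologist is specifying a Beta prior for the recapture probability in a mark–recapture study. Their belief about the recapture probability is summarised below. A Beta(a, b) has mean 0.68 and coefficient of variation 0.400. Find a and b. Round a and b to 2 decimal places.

σ = CV·μ = 0.400×0.68 = 0.27200, so σ² = 0.073984.
s+1 = μ(1−μ)/σ² = 0.2176/0.073984 = 2.9412, so s = a+b = 1.9412.
a = μs = 1.32, b = (1−μ)s = 0.62.

a = 1.32, b = 0.62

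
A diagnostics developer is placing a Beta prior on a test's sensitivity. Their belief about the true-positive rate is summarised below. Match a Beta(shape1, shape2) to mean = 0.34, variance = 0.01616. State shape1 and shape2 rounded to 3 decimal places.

shape1 = 4.381, shape2 = 8.505

By moment matching, shape1+shape2 = μ(1−μ)/σ² − 1 = (0.34·0.66)/0.01616 − 1 = 13.8861 − 1 = 12.8861.
Since shape1/(shape1+shape2) = μ, shape1 = 0.34·12.8861 = 4.381 and shape2 = 0.66·12.8861 = 8.505.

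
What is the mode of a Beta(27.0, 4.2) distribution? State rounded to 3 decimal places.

0.890

With α,β > 1, mode = (α−1)/(α+β−2) = 26.0/29.2 = 0.890.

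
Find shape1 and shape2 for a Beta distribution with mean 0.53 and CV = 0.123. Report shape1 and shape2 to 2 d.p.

shape1 = 30.54, shape2 = 27.08

Var = (CV·μ)² = (0.123×0.53)² = 0.004250.
shape1+shape2 = μ(1−μ)/Var − 1 = 0.2491/0.004250 − 1 = 57.6154.
Thus shape1 = 0.53·57.6154 = 30.54 and shape2 = 0.47·57.6154 = 27.08.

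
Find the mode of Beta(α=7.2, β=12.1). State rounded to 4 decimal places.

The density x^(α−1)(1−x)^(β−1) is maximised at (α−1)/(α+β−2) = 6.2/17.3 = 0.3584.

0.3584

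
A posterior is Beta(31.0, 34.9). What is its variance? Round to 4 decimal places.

0.0037

α+β = 65.9 and αβ = 1081.90, so Var = αβ/[(α+β)²(α+β+1)] = 1081.90/290533.989 = 0.0037.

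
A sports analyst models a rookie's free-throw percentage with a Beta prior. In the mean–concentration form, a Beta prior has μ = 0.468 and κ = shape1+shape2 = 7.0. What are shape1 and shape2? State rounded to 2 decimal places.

shape1 = 3.28, shape2 = 3.72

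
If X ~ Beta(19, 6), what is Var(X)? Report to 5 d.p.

Var = αβ/[(α+β)²(α+β+1)] = (19×6)/(25²×26) = 114/16250 = 0.00702.

0.00702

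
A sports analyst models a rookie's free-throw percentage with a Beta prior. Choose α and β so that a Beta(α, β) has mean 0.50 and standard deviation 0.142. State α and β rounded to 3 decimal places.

α = 5.699, β = 5.699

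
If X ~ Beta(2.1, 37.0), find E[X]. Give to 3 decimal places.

The Beta mean is α/(α+β) = 2.1/(2.1+37.0) = 0.054.

0.054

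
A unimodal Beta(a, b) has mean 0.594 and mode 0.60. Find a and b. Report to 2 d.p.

With s = a+b: μ = a/s and mode = (a−1)/(s−2). Eliminating a = μs,
μs − 1 = m(s−2) ⇒ s(μ−m) = 1−2m ⇒ s = -0.20/-0.006 = 33.3333.
So a = μs = 19.80, b = (1−μ)s = 13.53.

a = 19.80, b = 13.53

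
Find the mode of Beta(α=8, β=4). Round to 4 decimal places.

The density x^(α−1)(1−x)^(β−1) is maximised at (α−1)/(α+β−2) = 7/10 = 0.7000.

0.7000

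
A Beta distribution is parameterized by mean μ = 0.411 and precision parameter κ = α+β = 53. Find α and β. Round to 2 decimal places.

Split κ in proportion μ : (1−μ): α = 0.411·53 = 21.78, β = 53 − 21.78 = 31.22.

α = 21.78, β = 31.22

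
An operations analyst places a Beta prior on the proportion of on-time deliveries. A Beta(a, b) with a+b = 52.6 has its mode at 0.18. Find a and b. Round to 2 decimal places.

Since the density peak of Beta(a,b) is at (a−1)/(a+b−2),
a = 1 + 0.18(52.6−2) = 10.11 and b = 52.6 − 10.11 = 42.49.

a = 10.11, b = 42.49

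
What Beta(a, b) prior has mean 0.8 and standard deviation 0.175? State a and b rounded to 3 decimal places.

a = 3.380, b = 0.845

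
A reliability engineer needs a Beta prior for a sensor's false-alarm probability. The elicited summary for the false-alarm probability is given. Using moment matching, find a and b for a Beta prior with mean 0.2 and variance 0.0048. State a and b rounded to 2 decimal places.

By moment matching, a+b = μ(1−μ)/σ² − 1 = (0.2·0.8)/0.0048 − 1 = 33.3333 − 1 = 32.3333.
Since a/(a+b) = μ, a = 0.2·32.3333 = 6.47 and b = 0.8·32.3333 = 25.87.

a = 6.47, b = 25.87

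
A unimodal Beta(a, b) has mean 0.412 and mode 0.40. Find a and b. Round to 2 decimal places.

a = 6.87, b = 9.80

With s = a+b: μ = a/s and mode = (a−1)/(s−2). Eliminating a = μs,
μs − 1 = m(s−2) ⇒ s(μ−m) = 1−2m ⇒ s = 0.20/0.012 = 16.6667.
So a = μs = 6.87, b = (1−μ)s = 9.80.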